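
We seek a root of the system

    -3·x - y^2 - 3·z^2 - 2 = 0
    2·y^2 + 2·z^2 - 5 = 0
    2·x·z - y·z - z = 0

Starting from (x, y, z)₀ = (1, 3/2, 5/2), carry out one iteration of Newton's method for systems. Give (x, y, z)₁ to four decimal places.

At (1, 3/2, 5/2): F = (-26.0000, 12.0000, -1.2500).
Jacobian J = [[-3, -2·y, -6·z], [0, 4·y, 4·z], [2·z, -z, 2·x - y - 1]].
At the point, J = [[-3.0000, -3.0000, -15.0000], [0.0000, 6.0000, 10.0000], [5.0000, -2.5000, -0.5000]] (det J = 234.0000).
Solving J·Δ = −F gives Δ = (0.9188, 1.7927, -2.2756).
Then the next iterate is (x, y, z)₁ = (1.9188, 3.2927, 0.2244).

(1.9188, 3.2927, 0.2244)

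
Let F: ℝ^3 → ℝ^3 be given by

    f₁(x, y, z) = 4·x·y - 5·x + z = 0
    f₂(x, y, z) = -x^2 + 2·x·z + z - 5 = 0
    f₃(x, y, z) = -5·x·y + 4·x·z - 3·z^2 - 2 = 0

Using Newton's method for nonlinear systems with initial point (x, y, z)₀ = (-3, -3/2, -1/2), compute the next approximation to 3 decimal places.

(-0.550, -1.025, -0.350)

At (-3, -3/2, -1/2): F = (32.500, -11.500, -19.250).
Jacobian J = [[4·y - 5, 4·x, 1], [-2·x + 2·z, 0, 2·x + 1], [-5·y + 4·z, -5·x, 4·x - 6·z]].
At the point, J = [[-11.000, -12.000, 1.000], [5.000, 0.000, -5.000], [5.500, 15.000, -9.000]] (det J = -960.000).
Solving J·Δ = −F gives Δ = (2.450, 0.475, 0.150).
Then the next iterate is (x, y, z)₁ = (-0.550, -1.025, -0.350).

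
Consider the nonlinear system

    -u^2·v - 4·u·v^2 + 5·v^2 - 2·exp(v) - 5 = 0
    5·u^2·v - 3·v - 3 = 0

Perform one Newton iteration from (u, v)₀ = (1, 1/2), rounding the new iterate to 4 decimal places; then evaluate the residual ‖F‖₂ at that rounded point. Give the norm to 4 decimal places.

At (1, 1/2): F = (-8.547443, -2.0000).
Jacobian J = [[-2·u·v - 4·v^2, -u^2 - 8·u·v + 10·v - 2·exp(v)], [10·u·v, 5·u^2 - 3]].
At the point, J = [[-2.0000, -3.297443], [5.0000, 2.0000]] (det J = 12.487213).
Solving J·Δ = −F gives Δ = (1.8971, -3.7428).
Then the next iterate is (u, v)₁ = (2.8971, -3.2428).
Re-evaluating at (2.8971, -3.2428): F = (-47.142657, -129.358757), so ‖F‖₂ = 137.6812.

137.6812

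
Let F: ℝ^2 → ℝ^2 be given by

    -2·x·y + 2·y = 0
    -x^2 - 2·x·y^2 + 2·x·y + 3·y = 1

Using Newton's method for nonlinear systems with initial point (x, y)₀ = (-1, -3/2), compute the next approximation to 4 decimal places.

At (-1, -3/2): F = (-6.0000, 1.0000).
Jacobian J = [[-2·y, -2·x + 2], [-2·x - 2·y^2 + 2·y, -4·x·y + 2·x + 3]].
At the point, J = [[3.0000, 4.0000], [-5.5000, -5.0000]] (det J = 7.0000).
Solving J·Δ = −F gives Δ = (-3.7143, 4.2857).
Then the next iterate is (x, y)₁ = (-4.7143, 2.7857).

(-4.7143, 2.7857)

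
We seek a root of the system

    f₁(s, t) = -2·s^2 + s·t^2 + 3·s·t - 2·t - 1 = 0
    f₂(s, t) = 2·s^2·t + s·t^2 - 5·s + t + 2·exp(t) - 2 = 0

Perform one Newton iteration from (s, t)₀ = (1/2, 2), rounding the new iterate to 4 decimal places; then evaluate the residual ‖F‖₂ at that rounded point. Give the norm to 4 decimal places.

3.8928

At (1/2, 2): F = (-0.5000, 15.278112).
Jacobian J = [[-4·s + t^2 + 3·t, 2·s·t + 3·s - 2], [4·s·t + t^2 - 5, 2·s^2 + 2·s·t + 2·exp(t) + 1]].
At the point, J = [[8.0000, 1.5000], [3.0000, 18.278112]] (det J = 141.724898).
Solving J·Δ = −F gives Δ = (0.2262, -0.8730).
Then the next iterate is (s, t)₁ = (0.7262, 1.1270).
Re-evaluating at (0.7262, 1.1270): F = (-0.931083, 3.779819), so ‖F‖₂ = 3.8928.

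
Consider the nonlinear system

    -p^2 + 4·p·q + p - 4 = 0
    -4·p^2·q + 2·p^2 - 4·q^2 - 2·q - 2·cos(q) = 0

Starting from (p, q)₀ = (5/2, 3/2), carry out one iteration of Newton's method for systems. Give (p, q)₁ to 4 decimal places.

At (5/2, 3/2): F = (7.2500, -37.141474).
Jacobian J = [[-2·p + 4·q + 1, 4·p], [-8·p·q + 4·p, -4·p^2 - 8·q + 2·sin(q) - 2]].
At the point, J = [[2.0000, 10.0000], [-20.0000, -37.005010]] (det J = 125.989980).
Solving J·Δ = −F gives Δ = (-0.8185, -0.5613).
Then the next iterate is (p, q)₁ = (1.6815, 0.9387).

(1.6815, 0.9387)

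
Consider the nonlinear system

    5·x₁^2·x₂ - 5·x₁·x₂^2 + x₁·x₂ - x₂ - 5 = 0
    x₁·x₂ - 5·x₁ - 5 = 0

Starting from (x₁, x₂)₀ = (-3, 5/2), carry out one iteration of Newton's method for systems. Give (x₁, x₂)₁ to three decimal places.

At (-3, 5/2): F = (191.250, 2.500).
Jacobian J = [[10·x₁·x₂ - 5·x₂^2 + x₂, 5·x₁^2 - 10·x₁·x₂ + x₁ - 1], [x₂ - 5, x₁]].
At the point, J = [[-103.750, 116.000], [-2.500, -3.000]] (det J = 601.250).
Solving J·Δ = −F gives Δ = (1.437, -0.364).
Then the next iterate is (x₁, x₂)₁ = (-1.563, 2.136).

(-1.563, 2.136)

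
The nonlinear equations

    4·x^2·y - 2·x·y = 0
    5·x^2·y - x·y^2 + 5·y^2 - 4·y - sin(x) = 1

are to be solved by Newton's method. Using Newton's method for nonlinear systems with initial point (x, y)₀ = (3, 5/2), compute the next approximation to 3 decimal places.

(2.426, 1.053)

At (3, 5/2): F = (75.000, 113.85888).
Jacobian J = [[8·x·y - 2·y, 4·x^2 - 2·x], [10·x·y - y^2 - cos(x), 5·x^2 - 2·x·y + 10·y - 4]].
At the point, J = [[55.000, 30.000], [69.73999, 51.000]] (det J = 712.80023).
Solving J·Δ = −F gives Δ = (-0.574, -1.447).
Then the next iterate is (x, y)₁ = (2.426, 1.053).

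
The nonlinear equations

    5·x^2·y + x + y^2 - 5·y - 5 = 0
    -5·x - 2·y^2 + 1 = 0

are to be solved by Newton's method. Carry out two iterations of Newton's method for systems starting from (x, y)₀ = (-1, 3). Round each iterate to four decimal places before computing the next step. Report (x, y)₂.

At (-1, 3): F = (3.0000, -12.0000).
Jacobian J = [[10·x·y + 1, 5·x^2 + 2·y - 5], [-5, -4·y]].
At the point, J = [[-29.0000, 6.0000], [-5.0000, -12.0000]] (det J = 378.0000).
Solving J·Δ = −F gives Δ = (-0.0952, -0.9603).
Then the next iterate is (x, y)₁ = (-1.0952, 2.0397).
Round to (-1.0952, 2.0397) and repeat: F = (0.099400, -1.844752), J = [[-21.338794, 5.076715], [-5.0000, -8.1588]].
Δ = (-0.0429, -0.1998), so (x, y)₂ = (-1.1381, 1.8399).

(-1.1381, 1.8399)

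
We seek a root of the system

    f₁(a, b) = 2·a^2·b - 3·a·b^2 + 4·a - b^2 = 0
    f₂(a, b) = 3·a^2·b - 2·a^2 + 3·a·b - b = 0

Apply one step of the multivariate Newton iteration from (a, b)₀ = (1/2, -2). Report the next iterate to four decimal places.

At (1/2, -2): F = (-9.0000, -3.0000).
Jacobian J = [[4·a·b - 3·b^2 + 4, 2·a^2 - 6·a·b - 2·b], [6·a·b - 4·a + 3·b, 3·a^2 + 3·a - 1]].
At the point, J = [[-12.0000, 10.5000], [-14.0000, 1.2500]] (det J = 132.0000).
Solving J·Δ = −F gives Δ = (-0.1534, 0.6818).
Then the next iterate is (a, b)₁ = (0.3466, -1.3182).

(0.3466, -1.3182)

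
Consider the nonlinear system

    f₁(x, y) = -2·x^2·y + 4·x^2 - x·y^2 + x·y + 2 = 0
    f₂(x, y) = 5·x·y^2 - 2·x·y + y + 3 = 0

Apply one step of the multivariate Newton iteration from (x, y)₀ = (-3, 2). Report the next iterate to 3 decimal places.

(0.244, 2.168)

At (-3, 2): F = (8.000, -43.000).
Jacobian J = [[-4·x·y + 8·x - y^2 + y, -2·x^2 - 2·x·y + x], [5·y^2 - 2·y, 10·x·y - 2·x + 1]].
At the point, J = [[-2.000, -9.000], [16.000, -53.000]] (det J = 250.000).
Solving J·Δ = −F gives Δ = (3.244, 0.168).
Then the next iterate is (x, y)₁ = (0.244, 2.168).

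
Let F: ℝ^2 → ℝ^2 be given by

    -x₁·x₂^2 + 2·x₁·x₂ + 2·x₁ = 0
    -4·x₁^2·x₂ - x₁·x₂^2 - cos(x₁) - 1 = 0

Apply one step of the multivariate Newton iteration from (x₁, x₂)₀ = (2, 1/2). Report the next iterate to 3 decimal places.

(-0.322, 0.942)

At (2, 1/2): F = (5.500, -9.08385).
Jacobian J = [[-x₂^2 + 2·x₂ + 2, -2·x₁·x₂ + 2·x₁], [-8·x₁·x₂ - x₂^2 + sin(x₁), -4·x₁^2 - 2·x₁·x₂]].
At the point, J = [[2.750, 2.000], [-7.34070, -18.000]] (det J = -34.81859).
Solving J·Δ = −F gives Δ = (-2.322, 0.442).
Then the next iterate is (x₁, x₂)₁ = (-0.322, 0.942).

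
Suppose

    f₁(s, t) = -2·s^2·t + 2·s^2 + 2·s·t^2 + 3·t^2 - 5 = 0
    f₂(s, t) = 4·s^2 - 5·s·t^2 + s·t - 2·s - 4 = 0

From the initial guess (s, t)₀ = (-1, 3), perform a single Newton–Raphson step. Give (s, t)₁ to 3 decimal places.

At (-1, 3): F = (0.000, 44.000).
Jacobian J = [[-4·s·t + 4·s + 2·t^2, -2·s^2 + 4·s·t + 6·t], [8·s - 5·t^2 + t - 2, -10·s·t + s]].
At the point, J = [[26.000, 4.000], [-52.000, 29.000]] (det J = 962.000).
Solving J·Δ = −F gives Δ = (0.183, -1.189).
Then the next iterate is (s, t)₁ = (-0.817, 1.811).

(-0.817, 1.811)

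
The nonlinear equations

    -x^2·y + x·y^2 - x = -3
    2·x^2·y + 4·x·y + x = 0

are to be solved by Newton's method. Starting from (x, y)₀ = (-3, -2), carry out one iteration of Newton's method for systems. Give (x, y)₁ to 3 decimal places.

At (-3, -2): F = (12.000, -15.000).
Jacobian J = [[-2·x·y + y^2 - 1, -x^2 + 2·x·y], [4·x·y + 4·y + 1, 2·x^2 + 4·x]].
At the point, J = [[-9.000, 3.000], [17.000, 6.000]] (det J = -105.000).
Solving J·Δ = −F gives Δ = (1.114, -0.657).
Then the next iterate is (x, y)₁ = (-1.886, -2.657).

(-1.886, -2.657)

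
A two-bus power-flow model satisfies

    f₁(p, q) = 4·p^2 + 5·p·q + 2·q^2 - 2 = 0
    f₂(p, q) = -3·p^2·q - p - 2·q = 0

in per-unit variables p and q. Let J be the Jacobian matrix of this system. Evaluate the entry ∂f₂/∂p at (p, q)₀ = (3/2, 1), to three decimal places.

-10.000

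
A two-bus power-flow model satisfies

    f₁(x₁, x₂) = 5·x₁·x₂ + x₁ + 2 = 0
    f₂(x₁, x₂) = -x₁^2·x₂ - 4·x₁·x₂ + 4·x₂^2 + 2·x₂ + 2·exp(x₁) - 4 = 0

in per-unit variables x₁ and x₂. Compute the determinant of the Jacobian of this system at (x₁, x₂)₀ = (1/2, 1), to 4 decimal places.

50.7564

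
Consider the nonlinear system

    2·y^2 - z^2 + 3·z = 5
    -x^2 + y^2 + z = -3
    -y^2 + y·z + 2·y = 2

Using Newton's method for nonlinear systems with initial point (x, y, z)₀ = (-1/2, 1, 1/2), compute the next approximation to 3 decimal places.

At (-1/2, 1, 1/2): F = (-1.750, 4.250, -0.500).
Jacobian J = [[0, 4·y, -2·z + 3], [-2·x, 2·y, 1], [0, -2·y + z + 2, y]].
At the point, J = [[0.000, 4.000, 2.000], [1.000, 2.000, 1.000], [0.000, 0.500, 1.000]] (det J = -3.000).
Solving J·Δ = −F gives Δ = (-5.125, 0.250, 0.375).
Then the next iterate is (x, y, z)₁ = (-5.625, 1.250, 0.875).

(-5.625, 1.250, 0.875)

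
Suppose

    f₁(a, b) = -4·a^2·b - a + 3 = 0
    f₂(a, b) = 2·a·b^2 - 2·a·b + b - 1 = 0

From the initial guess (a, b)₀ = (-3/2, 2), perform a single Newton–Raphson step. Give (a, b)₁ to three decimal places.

(-1.074, 1.588)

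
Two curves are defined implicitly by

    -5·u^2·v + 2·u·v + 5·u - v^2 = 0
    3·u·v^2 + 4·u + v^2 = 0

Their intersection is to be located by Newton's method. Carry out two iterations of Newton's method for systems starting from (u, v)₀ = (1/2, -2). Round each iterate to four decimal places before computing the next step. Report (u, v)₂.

(0.0989, -0.6473)

At (1/2, -2): F = (-1.0000, 12.0000).
Jacobian J = [[-10·u·v + 2·v + 5, -5·u^2 + 2·u - 2·v], [3·v^2 + 4, 6·u·v + 2·v]].
At the point, J = [[11.0000, 3.7500], [16.0000, -10.0000]] (det J = -170.0000).
Solving J·Δ = −F gives Δ = (-0.2059, 0.8706).
Then the next iterate is (u, v)₁ = (0.2941, -1.1294).
Round to (0.2941, -1.1294) and repeat: F = (0.019079, 3.577357), J = [[6.062765, 2.414526], [7.826633, -4.251739]].
Δ = (-0.1952, 0.4821), so (u, v)₂ = (0.0989, -0.6473).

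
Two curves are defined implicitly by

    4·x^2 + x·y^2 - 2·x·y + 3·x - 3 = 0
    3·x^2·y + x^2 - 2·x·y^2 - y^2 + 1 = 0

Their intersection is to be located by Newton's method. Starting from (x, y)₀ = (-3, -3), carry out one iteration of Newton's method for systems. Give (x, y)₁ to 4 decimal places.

(-2.0214, -1.8803)

At (-3, -3): F = (-21.0000, -26.0000).
Jacobian J = [[8·x + y^2 - 2·y + 3, 2·x·y - 2·x], [6·x·y + 2·x - 2·y^2, 3·x^2 - 4·x·y - 2·y]].
At the point, J = [[-6.0000, 24.0000], [30.0000, -3.0000]] (det J = -702.0000).
Solving J·Δ = −F gives Δ = (0.9786, 1.1197).
Then the next iterate is (x, y)₁ = (-2.0214, -1.8803).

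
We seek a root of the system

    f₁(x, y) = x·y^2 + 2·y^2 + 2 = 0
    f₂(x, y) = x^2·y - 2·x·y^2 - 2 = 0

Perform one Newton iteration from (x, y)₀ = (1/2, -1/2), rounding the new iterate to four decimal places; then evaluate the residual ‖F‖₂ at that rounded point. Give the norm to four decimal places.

2.7032

At (1/2, -1/2): F = (2.6250, -2.3750).
Jacobian J = [[y^2, 2·x·y + 4·y], [2·x·y - 2·y^2, x^2 - 4·x·y]].
At the point, J = [[0.2500, -2.5000], [-1.0000, 1.2500]] (det J = -2.1875).
Solving J·Δ = −F gives Δ = (-1.2143, 0.9286).
Then the next iterate is (x, y)₁ = (-0.7143, 0.4286).
Re-evaluating at (-0.7143, 0.4286): F = (2.236180, -1.518887), so ‖F‖₂ = 2.7032.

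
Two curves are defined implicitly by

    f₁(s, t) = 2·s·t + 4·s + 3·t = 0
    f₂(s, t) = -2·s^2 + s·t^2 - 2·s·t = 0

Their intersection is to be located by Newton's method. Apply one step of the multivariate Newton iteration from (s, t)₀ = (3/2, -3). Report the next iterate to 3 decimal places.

(2.700, -0.600)

At (3/2, -3): F = (-12.000, 18.000).
Jacobian J = [[2·t + 4, 2·s + 3], [-4·s + t^2 - 2·t, 2·s·t - 2·s]].
At the point, J = [[-2.000, 6.000], [9.000, -12.000]] (det J = -30.000).
Solving J·Δ = −F gives Δ = (1.200, 2.400).
Then the next iterate is (s, t)₁ = (2.700, -0.600).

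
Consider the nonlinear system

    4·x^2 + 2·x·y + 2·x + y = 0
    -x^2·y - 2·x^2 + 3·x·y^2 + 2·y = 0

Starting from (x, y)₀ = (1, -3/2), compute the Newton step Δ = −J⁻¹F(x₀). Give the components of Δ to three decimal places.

(-0.297, 0.193)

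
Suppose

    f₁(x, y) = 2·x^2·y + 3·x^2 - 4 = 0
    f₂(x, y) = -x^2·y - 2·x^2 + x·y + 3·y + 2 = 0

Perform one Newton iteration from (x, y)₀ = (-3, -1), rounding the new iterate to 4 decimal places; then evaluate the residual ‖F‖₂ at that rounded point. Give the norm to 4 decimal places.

At (-3, -1): F = (5.0000, -7.0000).
Jacobian J = [[4·x·y + 6·x, 2·x^2], [-2·x·y - 4·x + y, -x^2 + x + 3]].
At the point, J = [[-6.0000, 18.0000], [5.0000, -9.0000]] (det J = -36.0000).
Solving J·Δ = −F gives Δ = (2.2500, 0.4722).
Then the next iterate is (x, y)₁ = (-0.7500, -0.5278).
Re-evaluating at (-0.7500, -0.5278): F = (-2.906275, -0.015663), so ‖F‖₂ = 2.9063.

2.9063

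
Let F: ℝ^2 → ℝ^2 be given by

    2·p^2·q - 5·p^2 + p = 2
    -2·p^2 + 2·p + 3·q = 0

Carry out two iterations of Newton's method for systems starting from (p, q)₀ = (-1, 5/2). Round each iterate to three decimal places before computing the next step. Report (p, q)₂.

(-2.083, 3.960)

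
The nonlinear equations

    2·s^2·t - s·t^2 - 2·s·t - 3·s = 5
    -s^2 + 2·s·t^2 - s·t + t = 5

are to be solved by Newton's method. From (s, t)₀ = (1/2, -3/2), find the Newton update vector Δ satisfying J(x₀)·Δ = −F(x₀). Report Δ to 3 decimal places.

(-2.577, -6.654)

At (1/2, -3/2): F = (-6.875, -3.750).
Jacobian J = [[4·s·t - t^2 - 2·t - 3, 2·s^2 - 2·s·t - 2·s], [-2·s + 2·t^2 - t, 4·s·t - s + 1]].
At the point, J = [[-5.250, 1.000], [5.000, -2.500]] (det J = 8.125).
Solving J·Δ = −F gives Δ = (-2.577, -6.654).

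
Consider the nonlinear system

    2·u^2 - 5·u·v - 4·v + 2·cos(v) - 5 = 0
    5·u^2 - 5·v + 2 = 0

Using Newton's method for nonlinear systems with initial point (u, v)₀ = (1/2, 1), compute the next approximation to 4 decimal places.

At (1/2, 1): F = (-9.919395, -1.7500).
Jacobian J = [[4·u - 5·v, -5·u - 2·sin(v) - 4], [10·u, -5]].
At the point, J = [[-3.0000, -8.182942], [5.0000, -5.0000]] (det J = 55.914710).
Solving J·Δ = −F gives Δ = (-0.6309, -0.9809).
Then the next iterate is (u, v)₁ = (-0.1309, 0.0191).

(-0.1309, 0.0191)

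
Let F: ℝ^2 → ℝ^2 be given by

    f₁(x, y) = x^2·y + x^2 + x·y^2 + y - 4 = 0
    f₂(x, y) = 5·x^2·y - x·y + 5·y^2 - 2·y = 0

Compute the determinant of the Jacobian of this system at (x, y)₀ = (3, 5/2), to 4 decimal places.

-41.2500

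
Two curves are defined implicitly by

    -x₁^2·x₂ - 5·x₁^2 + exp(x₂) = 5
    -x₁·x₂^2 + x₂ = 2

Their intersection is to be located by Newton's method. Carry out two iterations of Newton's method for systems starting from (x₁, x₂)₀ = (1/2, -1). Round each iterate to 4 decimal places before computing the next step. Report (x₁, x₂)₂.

At (1/2, -1): F = (-5.632121, -3.5000).
Jacobian J = [[-2·x₁·x₂ - 10·x₁, -x₁^2 + exp(x₂)], [-x₂^2, -2·x₁·x₂ + 1]].
At the point, J = [[-4.0000, 0.117879], [-1.0000, 2.0000]] (det J = -7.882121).
Solving J·Δ = −F gives Δ = (-1.3767, 1.0616).
Then the next iterate is (x₁, x₂)₁ = (-0.8767, 0.0616).
Round to (-0.8767, 0.0616) and repeat: F = (-7.826824, -1.935073), J = [[8.875009, 0.294934], [-0.003795, 1.108009]].
Δ = (0.8238, 1.7493), so (x₁, x₂)₂ = (-0.0529, 1.8109).

(-0.0529, 1.8109)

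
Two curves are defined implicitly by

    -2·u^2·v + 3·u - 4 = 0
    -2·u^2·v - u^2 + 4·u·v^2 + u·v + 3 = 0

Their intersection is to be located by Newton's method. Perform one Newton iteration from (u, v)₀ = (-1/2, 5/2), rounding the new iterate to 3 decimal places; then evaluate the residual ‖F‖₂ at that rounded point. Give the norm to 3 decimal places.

At (-1/2, 5/2): F = (-6.750, -12.250).
Jacobian J = [[-4·u·v + 3, -2·u^2], [-4·u·v - 2·u + 4·v^2 + v, -2·u^2 + 8·u·v + u]].
At the point, J = [[8.000, -0.500], [33.500, -11.000]] (det J = -71.250).
Solving J·Δ = −F gives Δ = (0.956, 1.798).
Then the next iterate is (u, v)₁ = (0.456, 4.298).
Re-evaluating at (0.456, 4.298): F = (-4.41942, 36.65893), so ‖F‖₂ = 36.924.

36.924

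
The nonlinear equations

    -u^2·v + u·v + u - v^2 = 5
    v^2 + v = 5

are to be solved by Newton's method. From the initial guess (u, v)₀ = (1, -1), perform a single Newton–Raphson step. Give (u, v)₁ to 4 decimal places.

(8.5000, -6.0000)

At (1, -1): F = (-5.0000, -5.0000).
Jacobian J = [[-2·u·v + v + 1, -u^2 + u - 2·v], [0, 2·v + 1]].
At the point, J = [[2.0000, 2.0000], [0.0000, -1.0000]] (det J = -2.0000).
Solving J·Δ = −F gives Δ = (7.5000, -5.0000).
Then the next iterate is (u, v)₁ = (8.5000, -6.0000).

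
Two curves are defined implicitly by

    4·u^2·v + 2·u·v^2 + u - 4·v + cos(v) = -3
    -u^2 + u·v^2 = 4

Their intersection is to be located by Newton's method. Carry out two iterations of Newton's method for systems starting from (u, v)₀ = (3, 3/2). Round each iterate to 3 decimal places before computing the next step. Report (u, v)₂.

At (3, 3/2): F = (67.57074, -6.250).
Jacobian J = [[8·u·v + 2·v^2 + 1, 4·u^2 + 4·u·v - sin(v) - 4], [-2·u + v^2, 2·u·v]].
At the point, J = [[41.500, 49.00251], [-3.750, 9.000]] (det J = 557.25939).
Solving J·Δ = −F gives Δ = (-1.641, 0.011).
Then the next iterate is (u, v)₁ = (1.359, 1.511).
Round to (1.359, 1.511) and repeat: F = (15.74283, -2.74412), J = [[21.99383, 10.60311], [-0.43488, 4.10690]].
Δ = (-0.987, 0.564), so (u, v)₂ = (0.372, 2.075).

(0.372, 2.075)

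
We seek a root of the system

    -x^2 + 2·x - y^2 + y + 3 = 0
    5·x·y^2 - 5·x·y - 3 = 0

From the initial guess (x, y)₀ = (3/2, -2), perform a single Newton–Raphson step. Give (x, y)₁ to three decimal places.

(0.383, -1.773)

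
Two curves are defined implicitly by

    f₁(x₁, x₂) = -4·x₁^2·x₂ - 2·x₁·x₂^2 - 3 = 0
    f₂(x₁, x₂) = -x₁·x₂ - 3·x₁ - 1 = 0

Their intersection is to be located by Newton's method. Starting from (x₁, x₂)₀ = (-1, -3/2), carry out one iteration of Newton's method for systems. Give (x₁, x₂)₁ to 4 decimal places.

(-0.6032, -1.4048)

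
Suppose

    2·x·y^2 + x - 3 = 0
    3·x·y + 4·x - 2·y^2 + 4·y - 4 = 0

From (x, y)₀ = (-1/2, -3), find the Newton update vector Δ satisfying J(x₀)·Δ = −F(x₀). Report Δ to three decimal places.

At (-1/2, -3): F = (-12.500, -31.500).
Jacobian J = [[2·y^2 + 1, 4·x·y], [3·y + 4, 3·x - 4·y + 4]].
At the point, J = [[19.000, 6.000], [-5.000, 14.500]] (det J = 305.500).
Solving J·Δ = −F gives Δ = (-0.025, 2.164).

(-0.025, 2.164)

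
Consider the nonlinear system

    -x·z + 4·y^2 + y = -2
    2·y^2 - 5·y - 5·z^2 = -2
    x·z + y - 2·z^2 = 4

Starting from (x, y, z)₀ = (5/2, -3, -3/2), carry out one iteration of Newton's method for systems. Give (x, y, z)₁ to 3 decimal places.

(-10.110, -2.079, -2.039)

At (5/2, -3, -3/2): F = (38.750, 23.750, -15.250).
Jacobian J = [[-z, 8·y + 1, -x], [0, 4·y - 5, -10·z], [z, 1, x - 4·z]].
At the point, J = [[1.500, -23.000, -2.500], [0.000, -17.000, 15.000], [-1.500, 1.000, 8.500]] (det J = 342.000).
Solving J·Δ = −F gives Δ = (-12.610, 0.921, -0.539).
Then the next iterate is (x, y, z)₁ = (-10.110, -2.079, -2.039).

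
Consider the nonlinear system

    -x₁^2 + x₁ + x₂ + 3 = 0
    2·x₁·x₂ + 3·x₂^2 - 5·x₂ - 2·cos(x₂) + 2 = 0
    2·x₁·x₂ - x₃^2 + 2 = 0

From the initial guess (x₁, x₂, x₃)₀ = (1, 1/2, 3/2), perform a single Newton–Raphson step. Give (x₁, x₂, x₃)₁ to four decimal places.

At (1, 1/2, 3/2): F = (3.5000, -0.505165, 0.7500).
Jacobian J = [[-2·x₁ + 1, 1, 0], [2·x₂, 2·x₁ + 6·x₂ + 2·sin(x₂) - 5, 0], [2·x₂, 2·x₁, -2·x₃]].
At the point, J = [[-1.0000, 1.0000, 0.0000], [1.0000, 0.958851, 0.0000], [1.0000, 2.0000, -3.0000]] (det J = 5.876553).
Solving J·Δ = −F gives Δ = (1.9711, -1.5289, -0.1122).
Then the next iterate is (x₁, x₂, x₃)₁ = (2.9711, -1.0289, 1.3878).

(2.9711, -1.0289, 1.3878)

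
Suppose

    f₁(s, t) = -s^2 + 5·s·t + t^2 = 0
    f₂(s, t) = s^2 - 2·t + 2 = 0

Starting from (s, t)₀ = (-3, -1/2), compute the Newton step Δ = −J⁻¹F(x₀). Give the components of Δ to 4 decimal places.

At (-3, -1/2): F = (-1.2500, 12.0000).
Jacobian J = [[-2·s + 5·t, 5·s + 2·t], [2·s, -2]].
At the point, J = [[3.5000, -16.0000], [-6.0000, -2.0000]] (det J = -103.0000).
Solving J·Δ = −F gives Δ = (1.8883, 0.3350).

(1.8883, 0.3350)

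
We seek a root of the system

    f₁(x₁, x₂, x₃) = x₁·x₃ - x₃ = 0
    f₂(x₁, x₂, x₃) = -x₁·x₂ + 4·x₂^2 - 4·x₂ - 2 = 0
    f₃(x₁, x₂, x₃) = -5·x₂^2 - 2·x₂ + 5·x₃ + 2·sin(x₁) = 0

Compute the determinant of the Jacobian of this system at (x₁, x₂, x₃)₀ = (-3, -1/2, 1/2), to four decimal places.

J = [[x₃, 0, x₁ - 1], [-x₂, -x₁ + 8·x₂ - 4, 0], [2·cos(x₁), -10·x₂ - 2, 5]].
At the point, J = [[0.5000, 0.0000, -4.0000], [0.5000, -5.0000, 0.0000], [-1.979985, 3.0000, 5.0000]].
det J = 21.0997.

21.0997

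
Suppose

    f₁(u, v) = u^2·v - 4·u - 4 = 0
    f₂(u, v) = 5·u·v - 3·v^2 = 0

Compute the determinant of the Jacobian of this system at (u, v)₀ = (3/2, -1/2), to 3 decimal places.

J = [[2·u·v - 4, u^2], [5·v, 5·u - 6·v]].
At the point, J = [[-5.500, 2.250], [-2.500, 10.500]].
det J = -52.125.

-52.125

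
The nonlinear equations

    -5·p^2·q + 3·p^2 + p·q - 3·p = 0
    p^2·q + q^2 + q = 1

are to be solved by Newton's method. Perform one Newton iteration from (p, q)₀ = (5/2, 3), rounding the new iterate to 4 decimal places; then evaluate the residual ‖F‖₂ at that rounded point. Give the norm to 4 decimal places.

At (5/2, 3): F = (-75.0000, 29.7500).
Jacobian J = [[-10·p·q + 6·p + q - 3, -5·p^2 + p], [2·p·q, p^2 + 2·q + 1]].
At the point, J = [[-60.0000, -28.7500], [15.0000, 13.2500]] (det J = -363.7500).
Solving J·Δ = −F gives Δ = (-0.3806, -1.8144).
Then the next iterate is (p, q)₁ = (2.1194, 1.1856).
Re-evaluating at (2.1194, 1.1856): F = (-16.997595, 6.916792), so ‖F‖₂ = 18.3510.

18.3510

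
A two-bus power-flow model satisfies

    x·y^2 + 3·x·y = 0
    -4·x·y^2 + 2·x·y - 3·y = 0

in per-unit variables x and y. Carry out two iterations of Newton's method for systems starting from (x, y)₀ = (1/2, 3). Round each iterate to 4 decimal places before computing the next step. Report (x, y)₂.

At (1/2, 3): F = (9.0000, -24.0000).
Jacobian J = [[y^2 + 3·y, 2·x·y + 3·x], [-4·y^2 + 2·y, -8·x·y + 2·x - 3]].
At the point, J = [[18.0000, 4.5000], [-30.0000, -14.0000]] (det J = -117.0000).
Solving J·Δ = −F gives Δ = (-0.1538, -1.3846).
Then the next iterate is (x, y)₁ = (0.3462, 1.6154).
Round to (0.3462, 1.6154) and repeat: F = (2.581169, -7.341356), J = [[7.455717, 2.157103], [-7.207269, -6.781612]].
Δ = (-0.0476, -1.0319), so (x, y)₂ = (0.2986, 0.5835).

(0.2986, 0.5835)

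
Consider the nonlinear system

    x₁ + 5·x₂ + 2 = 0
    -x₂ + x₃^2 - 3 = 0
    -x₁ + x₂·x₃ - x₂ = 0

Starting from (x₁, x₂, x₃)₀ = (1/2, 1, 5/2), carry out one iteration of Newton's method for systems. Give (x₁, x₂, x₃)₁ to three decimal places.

At (1/2, 1, 5/2): F = (7.500, 2.250, 1.000).
Jacobian J = [[1, 5, 0], [0, -1, 2·x₃], [-1, x₃ - 1, x₂]].
At the point, J = [[1.000, 5.000, 0.000], [0.000, -1.000, 5.000], [-1.000, 1.500, 1.000]] (det J = -33.500).
Solving J·Δ = −F gives Δ = (-1.493, -1.201, -0.690).
Then the next iterate is (x₁, x₂, x₃)₁ = (-0.993, -0.201, 1.810).

(-0.993, -0.201, 1.810)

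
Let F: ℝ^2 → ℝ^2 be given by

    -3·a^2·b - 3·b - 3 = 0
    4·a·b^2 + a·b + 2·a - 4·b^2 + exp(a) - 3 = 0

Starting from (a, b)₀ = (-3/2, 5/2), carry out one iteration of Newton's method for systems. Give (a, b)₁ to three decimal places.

(-0.686, 1.571)

At (-3/2, 5/2): F = (-27.375, -72.02687).
Jacobian J = [[-6·a·b, -3·a^2 - 3], [4·b^2 + b + exp(a) + 2, 8·a·b + a - 8·b]].
At the point, J = [[22.500, -9.750], [29.72313, -51.500]] (det J = -868.94948).
Solving J·Δ = −F gives Δ = (0.814, -0.929).
Then the next iterate is (a, b)₁ = (-0.686, 1.571).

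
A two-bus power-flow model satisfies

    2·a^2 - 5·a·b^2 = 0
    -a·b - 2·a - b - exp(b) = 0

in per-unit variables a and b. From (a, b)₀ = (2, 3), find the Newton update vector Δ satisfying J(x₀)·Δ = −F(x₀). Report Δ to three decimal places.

(0.166, -1.469)

At (2, 3): F = (-82.000, -33.08554).
Jacobian J = [[4·a - 5·b^2, -10·a·b], [-b - 2, -a - exp(b) - 1]].
At the point, J = [[-37.000, -60.000], [-5.000, -23.08554]] (det J = 554.16487).
Solving J·Δ = −F gives Δ = (0.166, -1.469).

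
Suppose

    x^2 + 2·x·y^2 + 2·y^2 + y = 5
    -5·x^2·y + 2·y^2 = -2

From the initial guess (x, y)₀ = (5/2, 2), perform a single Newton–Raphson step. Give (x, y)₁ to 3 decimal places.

At (5/2, 2): F = (31.250, -52.500).
Jacobian J = [[2·x + 2·y^2, 4·x·y + 4·y + 1], [-10·x·y, -5·x^2 + 4·y]].
At the point, J = [[13.000, 29.000], [-50.000, -23.250]] (det J = 1147.750).
Solving J·Δ = −F gives Δ = (-0.693, -0.767).
Then the next iterate is (x, y)₁ = (1.807, 1.233).

(1.807, 1.233)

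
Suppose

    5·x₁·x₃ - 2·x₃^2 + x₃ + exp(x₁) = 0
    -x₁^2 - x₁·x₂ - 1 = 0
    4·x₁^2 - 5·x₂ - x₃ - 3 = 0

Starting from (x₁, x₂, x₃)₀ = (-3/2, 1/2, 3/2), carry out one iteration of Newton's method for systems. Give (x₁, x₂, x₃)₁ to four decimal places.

At (-3/2, 1/2, 3/2): F = (-14.026870, -2.5000, 2.0000).
Jacobian J = [[5·x₃ + exp(x₁), 0, 5·x₁ - 4·x₃ + 1], [-2·x₁ - x₂, -x₁, 0], [8·x₁, -5, -1]].
At the point, J = [[7.723130, 0.0000, -12.5000], [2.5000, 1.5000, 0.0000], [-12.0000, -5.0000, -1.0000]] (det J = -80.334695).
Solving J·Δ = −F gives Δ = (-1.2163, 3.6938, -1.8736).
Then the next iterate is (x₁, x₂, x₃)₁ = (-2.7163, 4.1938, -0.3736).

(-2.7163, 4.1938, -0.3736)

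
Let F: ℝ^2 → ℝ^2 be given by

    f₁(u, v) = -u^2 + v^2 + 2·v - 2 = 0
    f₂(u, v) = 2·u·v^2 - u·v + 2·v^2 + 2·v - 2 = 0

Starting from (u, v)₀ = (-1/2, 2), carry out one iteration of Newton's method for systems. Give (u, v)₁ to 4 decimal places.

At (-1/2, 2): F = (5.7500, 7.0000).
Jacobian J = [[-2·u, 2·v + 2], [2·v^2 - v, 4·u·v - u + 4·v + 2]].
At the point, J = [[1.0000, 6.0000], [6.0000, 6.5000]] (det J = -29.5000).
Solving J·Δ = −F gives Δ = (-0.1568, -0.9322).
Then the next iterate is (u, v)₁ = (-0.6568, 1.0678).

(-0.6568, 1.0678)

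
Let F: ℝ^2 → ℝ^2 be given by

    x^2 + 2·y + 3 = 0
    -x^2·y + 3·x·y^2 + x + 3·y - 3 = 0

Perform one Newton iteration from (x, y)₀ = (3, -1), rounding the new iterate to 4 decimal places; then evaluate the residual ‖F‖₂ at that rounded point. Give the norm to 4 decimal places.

3.1924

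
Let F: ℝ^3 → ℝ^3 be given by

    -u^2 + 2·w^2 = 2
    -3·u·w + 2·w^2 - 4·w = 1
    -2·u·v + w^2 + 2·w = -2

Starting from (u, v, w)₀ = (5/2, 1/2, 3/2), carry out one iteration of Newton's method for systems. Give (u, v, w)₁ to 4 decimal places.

At (5/2, 1/2, 3/2): F = (-3.7500, -13.7500, 4.7500).
Jacobian J = [[-2·u, 0, 4·w], [-3·w, 0, -3·u + 4·w - 4], [-2·v, -2·u, 2·w + 2]].
At the point, J = [[-5.0000, 0.0000, 6.0000], [-4.5000, 0.0000, -5.5000], [-1.0000, -5.0000, 5.0000]] (det J = 272.5000).
Solving J·Δ = −F gives Δ = (-1.8922, 0.3766, -0.9518).
Then the next iterate is (u, v, w)₁ = (0.6078, 0.8766, 0.5482).

(0.6078, 0.8766, 0.5482)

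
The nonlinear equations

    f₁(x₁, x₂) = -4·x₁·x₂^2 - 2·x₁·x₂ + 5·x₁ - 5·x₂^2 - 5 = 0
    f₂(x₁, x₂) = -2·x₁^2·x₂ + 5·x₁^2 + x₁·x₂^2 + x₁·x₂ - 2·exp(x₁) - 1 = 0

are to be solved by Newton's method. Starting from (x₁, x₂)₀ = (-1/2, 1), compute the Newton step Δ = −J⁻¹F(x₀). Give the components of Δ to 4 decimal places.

At (-1/2, 1): F = (-9.5000, -2.463061).
Jacobian J = [[-4·x₂^2 - 2·x₂ + 5, -8·x₁·x₂ - 2·x₁ - 10·x₂], [-4·x₁·x₂ + 10·x₁ + x₂^2 + x₂ - 2·exp(x₁), -2·x₁^2 + 2·x₁·x₂ + x₁]].
At the point, J = [[-1.0000, -5.0000], [-2.213061, -2.0000]] (det J = -9.065307).
Solving J·Δ = −F gives Δ = (0.7374, -2.0475).

(0.7374, -2.0475)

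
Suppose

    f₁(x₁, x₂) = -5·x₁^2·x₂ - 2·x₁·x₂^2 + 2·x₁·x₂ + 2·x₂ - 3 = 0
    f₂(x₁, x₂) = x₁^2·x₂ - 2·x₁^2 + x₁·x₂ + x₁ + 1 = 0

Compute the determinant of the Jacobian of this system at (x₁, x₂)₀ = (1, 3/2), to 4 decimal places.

-22.5000

J = [[-10·x₁·x₂ - 2·x₂^2 + 2·x₂, -5·x₁^2 - 4·x₁·x₂ + 2·x₁ + 2], [2·x₁·x₂ - 4·x₁ + x₂ + 1, x₁^2 + x₁]].
At the point, J = [[-16.5000, -7.0000], [1.5000, 2.0000]].
det J = -22.5000.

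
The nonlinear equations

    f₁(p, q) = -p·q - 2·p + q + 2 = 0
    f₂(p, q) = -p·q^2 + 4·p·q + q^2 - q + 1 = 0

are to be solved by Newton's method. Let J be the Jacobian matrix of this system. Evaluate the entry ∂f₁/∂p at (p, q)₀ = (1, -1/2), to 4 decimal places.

-1.5000

∂f₁/∂p = -q - 2.
At (1, -1/2) this is -1.5000.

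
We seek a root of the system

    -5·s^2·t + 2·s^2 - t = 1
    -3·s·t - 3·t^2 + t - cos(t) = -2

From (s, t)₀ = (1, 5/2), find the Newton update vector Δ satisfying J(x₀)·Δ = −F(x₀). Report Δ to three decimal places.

At (1, 5/2): F = (-14.000, -20.94886).
Jacobian J = [[-10·s·t + 4·s, -5·s^2 - 1], [-3·t, -3·s - 6·t + sin(t) + 1]].
At the point, J = [[-21.000, -6.000], [-7.500, -16.40153]] (det J = 299.43208).
Solving J·Δ = −F gives Δ = (-0.347, -1.119).

(-0.347, -1.119)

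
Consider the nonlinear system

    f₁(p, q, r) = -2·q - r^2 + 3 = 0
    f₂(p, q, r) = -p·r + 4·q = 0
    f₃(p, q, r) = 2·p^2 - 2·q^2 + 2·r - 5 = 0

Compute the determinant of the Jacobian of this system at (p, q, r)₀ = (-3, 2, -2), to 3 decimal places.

J = [[0, -2, -2·r], [-r, 4, -p], [4·p, -4·q, 2]].
At the point, J = [[0.000, -2.000, 4.000], [2.000, 4.000, 3.000], [-12.000, -8.000, 2.000]].
det J = 208.000.

208.000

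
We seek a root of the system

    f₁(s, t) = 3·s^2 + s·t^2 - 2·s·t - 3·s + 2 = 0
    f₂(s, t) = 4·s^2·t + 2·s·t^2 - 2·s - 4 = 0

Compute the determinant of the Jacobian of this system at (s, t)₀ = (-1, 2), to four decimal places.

16.0000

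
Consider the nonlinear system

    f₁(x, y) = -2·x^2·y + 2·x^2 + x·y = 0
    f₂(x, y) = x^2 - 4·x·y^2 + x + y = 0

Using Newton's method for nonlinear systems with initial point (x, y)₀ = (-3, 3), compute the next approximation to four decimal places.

At (-3, 3): F = (-45.0000, 117.0000).
Jacobian J = [[-4·x·y + 4·x + y, -2·x^2 + x], [2·x - 4·y^2 + 1, -8·x·y + 1]].
At the point, J = [[27.0000, -21.0000], [-41.0000, 73.0000]] (det J = 1110.0000).
Solving J·Δ = −F gives Δ = (0.7459, -1.1838).
Then the next iterate is (x, y)₁ = (-2.2541, 1.8162).

(-2.2541, 1.8162)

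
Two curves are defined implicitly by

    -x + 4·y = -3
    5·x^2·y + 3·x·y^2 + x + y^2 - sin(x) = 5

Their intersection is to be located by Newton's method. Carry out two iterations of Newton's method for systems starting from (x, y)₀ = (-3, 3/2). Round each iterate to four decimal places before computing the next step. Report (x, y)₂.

At (-3, 3/2): F = (12.0000, 41.641120).
Jacobian J = [[-1, 4], [10·x·y + 3·y^2 - cos(x) + 1, 5·x^2 + 6·x·y + 2·y]].
At the point, J = [[-1.0000, 4.0000], [-36.260008, 21.0000]] (det J = 124.040030).
Solving J·Δ = −F gives Δ = (-0.6888, -3.1722).
Then the next iterate is (x, y)₁ = (-3.6888, -1.6722).
Round to (-3.6888, -1.6722) and repeat: F = (0.0000, -151.127483), J = [[-1.0000, 4.0000], [71.926853, 101.702295]].
Δ = (1.5524, 0.3881), so (x, y)₂ = (-2.1364, -1.2841).

(-2.1364, -1.2841)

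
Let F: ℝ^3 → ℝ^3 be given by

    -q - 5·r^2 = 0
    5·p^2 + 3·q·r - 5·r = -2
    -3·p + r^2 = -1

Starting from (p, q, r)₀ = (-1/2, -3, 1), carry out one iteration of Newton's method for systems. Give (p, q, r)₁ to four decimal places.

(0.3486, -0.2289, 0.5229)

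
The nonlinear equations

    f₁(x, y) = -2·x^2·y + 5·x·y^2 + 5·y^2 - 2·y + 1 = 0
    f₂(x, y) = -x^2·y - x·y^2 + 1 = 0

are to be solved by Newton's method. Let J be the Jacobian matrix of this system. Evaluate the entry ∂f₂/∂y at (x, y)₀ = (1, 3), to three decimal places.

-7.000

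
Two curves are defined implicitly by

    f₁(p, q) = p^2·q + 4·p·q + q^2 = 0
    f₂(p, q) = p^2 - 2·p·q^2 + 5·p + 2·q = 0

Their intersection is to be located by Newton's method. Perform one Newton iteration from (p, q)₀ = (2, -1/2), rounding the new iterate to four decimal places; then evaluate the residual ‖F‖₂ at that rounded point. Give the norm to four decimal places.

2.2582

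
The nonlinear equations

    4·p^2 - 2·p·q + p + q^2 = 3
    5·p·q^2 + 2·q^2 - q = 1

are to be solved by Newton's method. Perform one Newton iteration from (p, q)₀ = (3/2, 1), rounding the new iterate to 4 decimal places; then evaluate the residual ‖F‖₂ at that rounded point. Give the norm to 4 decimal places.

At (3/2, 1): F = (5.5000, 7.5000).
Jacobian J = [[8·p - 2·q + 1, -2·p + 2·q], [5·q^2, 10·p·q + 4·q - 1]].
At the point, J = [[11.0000, -1.0000], [5.0000, 18.0000]] (det J = 203.0000).
Solving J·Δ = −F gives Δ = (-0.5246, -0.2709).
Then the next iterate is (p, q)₁ = (0.9754, 0.7291).
Re-evaluating at (0.9754, 0.7291): F = (0.890279, 1.926622), so ‖F‖₂ = 2.1224.

2.1224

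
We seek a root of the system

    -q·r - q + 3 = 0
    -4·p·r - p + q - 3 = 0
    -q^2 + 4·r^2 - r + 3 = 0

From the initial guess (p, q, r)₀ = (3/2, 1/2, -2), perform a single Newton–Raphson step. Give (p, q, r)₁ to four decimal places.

At (3/2, 1/2, -2): F = (3.5000, 8.0000, 20.7500).
Jacobian J = [[0, -r - 1, -q], [-4·r - 1, 1, -4·p], [0, -2·q, 8·r - 1]].
At the point, J = [[0.0000, 1.0000, -0.5000], [7.0000, 1.0000, -6.0000], [0.0000, -1.0000, -17.0000]] (det J = 122.5000).
Solving J·Δ = −F gives Δ = (0.4459, -2.8071, 1.3857).
Then the next iterate is (p, q, r)₁ = (1.9459, -2.3071, -0.6143).

(1.9459, -2.3071, -0.6143)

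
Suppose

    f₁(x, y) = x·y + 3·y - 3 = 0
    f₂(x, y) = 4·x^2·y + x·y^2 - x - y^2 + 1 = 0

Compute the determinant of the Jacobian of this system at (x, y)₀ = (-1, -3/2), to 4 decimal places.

J = [[y, x + 3], [8·x·y + y^2 - 1, 4·x^2 + 2·x·y - 2·y]].
At the point, J = [[-1.5000, 2.0000], [13.2500, 10.0000]].
det J = -41.5000.

-41.5000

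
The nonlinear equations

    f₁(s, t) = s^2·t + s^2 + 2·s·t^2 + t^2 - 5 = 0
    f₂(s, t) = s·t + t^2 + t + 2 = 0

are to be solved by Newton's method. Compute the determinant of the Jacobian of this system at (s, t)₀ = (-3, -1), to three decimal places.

J = [[2·s·t + 2·s + 2·t^2, s^2 + 4·s·t + 2·t], [t, s + 2·t + 1]].
At the point, J = [[2.000, 19.000], [-1.000, -4.000]].
det J = 11.000.

11.000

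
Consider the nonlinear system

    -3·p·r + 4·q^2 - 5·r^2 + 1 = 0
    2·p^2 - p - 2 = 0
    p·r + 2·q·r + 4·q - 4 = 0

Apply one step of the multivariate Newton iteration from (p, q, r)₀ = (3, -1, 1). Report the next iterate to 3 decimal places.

At (3, -1, 1): F = (-9.000, 13.000, -7.000).
Jacobian J = [[-3·r, 8·q, -3·p - 10·r], [4·p - 1, 0, 0], [r, 2·r + 4, p + 2·q]].
At the point, J = [[-3.000, -8.000, -19.000], [11.000, 0.000, 0.000], [1.000, 6.000, 1.000]] (det J = -1166.000).
Solving J·Δ = −F gives Δ = (-1.182, 1.518, -0.926).
Then the next iterate is (p, q, r)₁ = (1.818, 0.518, 0.074).

(1.818, 0.518, 0.074)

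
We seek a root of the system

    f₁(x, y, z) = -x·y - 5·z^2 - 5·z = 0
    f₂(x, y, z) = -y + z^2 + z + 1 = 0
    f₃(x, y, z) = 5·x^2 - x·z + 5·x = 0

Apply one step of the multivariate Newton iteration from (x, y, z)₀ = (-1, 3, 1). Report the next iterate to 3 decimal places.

(-0.933, 1.200, 0.400)

At (-1, 3, 1): F = (-7.000, 0.000, 1.000).
Jacobian J = [[-y, -x, -10·z - 5], [0, -1, 2·z + 1], [10·x - z + 5, 0, -x]].
At the point, J = [[-3.000, 1.000, -15.000], [0.000, -1.000, 3.000], [-6.000, 0.000, 1.000]] (det J = 75.000).
Solving J·Δ = −F gives Δ = (0.067, -1.800, -0.600).
Then the next iterate is (x, y, z)₁ = (-0.933, 1.200, 0.400).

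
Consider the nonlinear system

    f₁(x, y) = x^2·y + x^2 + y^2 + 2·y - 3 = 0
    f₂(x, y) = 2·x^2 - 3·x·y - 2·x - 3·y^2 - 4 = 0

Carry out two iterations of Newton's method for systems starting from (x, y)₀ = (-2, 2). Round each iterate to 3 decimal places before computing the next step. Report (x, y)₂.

At (-2, 2): F = (17.000, 8.000).
Jacobian J = [[2·x·y + 2·x, x^2 + 2·y + 2], [4·x - 3·y - 2, -3·x - 6·y]].
At the point, J = [[-12.000, 10.000], [-16.000, -6.000]] (det J = 232.000).
Solving J·Δ = −F gives Δ = (0.784, -0.759).
Then the next iterate is (x, y)₁ = (-1.216, 1.241).
Round to (-1.216, 1.241) and repeat: F = (4.33575, 1.29624), J = [[-5.45011, 5.96066], [-10.587, -3.798]].
Δ = (0.289, -0.463), so (x, y)₂ = (-0.927, 0.778).

(-0.927, 0.778)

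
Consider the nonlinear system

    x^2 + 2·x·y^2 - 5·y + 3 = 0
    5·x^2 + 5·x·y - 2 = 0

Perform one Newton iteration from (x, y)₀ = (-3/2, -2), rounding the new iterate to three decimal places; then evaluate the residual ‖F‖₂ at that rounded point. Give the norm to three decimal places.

18.255

At (-3/2, -2): F = (3.250, 24.250).
Jacobian J = [[2·x + 2·y^2, 4·x·y - 5], [10·x + 5·y, 5·x]].
At the point, J = [[5.000, 7.000], [-25.000, -7.500]] (det J = 137.500).
Solving J·Δ = −F gives Δ = (1.412, -1.473).
Then the next iterate is (x, y)₁ = (-0.088, -3.473).
Re-evaluating at (-0.088, -3.473): F = (18.24988, -0.43316), so ‖F‖₂ = 18.255.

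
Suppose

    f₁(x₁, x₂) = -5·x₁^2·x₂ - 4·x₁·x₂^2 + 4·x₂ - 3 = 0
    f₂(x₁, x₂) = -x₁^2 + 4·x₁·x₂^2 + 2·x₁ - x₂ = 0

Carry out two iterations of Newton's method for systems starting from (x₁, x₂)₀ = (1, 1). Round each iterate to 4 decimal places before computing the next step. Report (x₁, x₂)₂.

(0.1805, 0.5123)

At (1, 1): F = (-8.0000, 4.0000).
Jacobian J = [[-10·x₁·x₂ - 4·x₂^2, -5·x₁^2 - 8·x₁·x₂ + 4], [-2·x₁ + 4·x₂^2 + 2, 8·x₁·x₂ - 1]].
At the point, J = [[-14.0000, -9.0000], [4.0000, 7.0000]] (det J = -62.0000).
Solving J·Δ = −F gives Δ = (-0.3226, -0.3871).
Then the next iterate is (x₁, x₂)₁ = (0.6774, 0.6129).
Round to (0.6774, 0.6129) and repeat: F = (-2.972461, 1.300881), J = [[-5.654370, -1.615781], [2.147786, 2.321428]].
Δ = (-0.4969, -0.1006), so (x₁, x₂)₂ = (0.1805, 0.5123).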